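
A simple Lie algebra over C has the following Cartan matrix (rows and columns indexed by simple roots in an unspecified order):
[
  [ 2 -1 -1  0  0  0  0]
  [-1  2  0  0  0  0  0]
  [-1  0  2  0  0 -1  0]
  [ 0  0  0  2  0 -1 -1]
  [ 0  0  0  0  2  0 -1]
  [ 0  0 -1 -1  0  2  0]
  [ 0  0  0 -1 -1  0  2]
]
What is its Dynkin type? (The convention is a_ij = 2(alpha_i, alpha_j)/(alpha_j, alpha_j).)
The matrix has rank 7 with 2's on the diagonal. Reading the off-diagonal entries as Dynkin edges (a single edge where a_ij = a_ji = -1; a double or triple edge where a_ij * a_ji = 2 or 3), the diagram is a chain of 7 nodes with single edges (A_7). One simple-root ordering that puts it in standard form is (alpha_2, alpha_1, alpha_3, alpha_6, alpha_4, alpha_7, alpha_5). So the algebra is type A_7, i.e. sl(8).

A_7 (sl(8))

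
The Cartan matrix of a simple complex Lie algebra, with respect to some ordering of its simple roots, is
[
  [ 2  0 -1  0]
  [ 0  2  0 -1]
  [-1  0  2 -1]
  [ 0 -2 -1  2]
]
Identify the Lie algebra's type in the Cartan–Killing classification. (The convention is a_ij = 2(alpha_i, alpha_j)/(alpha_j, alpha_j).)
The matrix has rank 4 with 2's on the diagonal. Reading the off-diagonal entries as Dynkin edges (a single edge where a_ij = a_ji = -1; a double or triple edge where a_ij * a_ji = 2 or 3), the diagram is a chain of 4 nodes with a double edge at one end; the terminal node there is the unique short simple root (B_4). One simple-root ordering that puts it in standard form is (alpha_1, alpha_3, alpha_4, alpha_2). So the algebra is type B_4, i.e. so(9).

type B_4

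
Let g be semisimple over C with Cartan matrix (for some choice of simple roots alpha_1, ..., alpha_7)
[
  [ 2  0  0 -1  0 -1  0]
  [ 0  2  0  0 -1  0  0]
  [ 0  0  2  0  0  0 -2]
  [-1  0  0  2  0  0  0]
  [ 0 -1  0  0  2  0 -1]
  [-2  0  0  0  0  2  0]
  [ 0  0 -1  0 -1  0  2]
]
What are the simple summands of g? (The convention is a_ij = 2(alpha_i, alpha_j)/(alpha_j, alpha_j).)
The diagram associated to this matrix has two connected components: the simple roots {alpha_1, alpha_4, alpha_6} form a chain of 3 nodes with a double edge at one end; the terminal node there is the unique long simple root (C_3), and {alpha_2, alpha_3, alpha_5, alpha_7} form a chain of 4 nodes with a double edge at one end; the terminal node there is the unique long simple root (C_4). A semisimple Lie algebra decomposes uniquely as the direct sum of simple ideals, one per connected component of its Dynkin diagram, so g ≅ C_3 ⊕ C_4 (dimension 21 + 36 = 57).

C_3 ⊕ C_4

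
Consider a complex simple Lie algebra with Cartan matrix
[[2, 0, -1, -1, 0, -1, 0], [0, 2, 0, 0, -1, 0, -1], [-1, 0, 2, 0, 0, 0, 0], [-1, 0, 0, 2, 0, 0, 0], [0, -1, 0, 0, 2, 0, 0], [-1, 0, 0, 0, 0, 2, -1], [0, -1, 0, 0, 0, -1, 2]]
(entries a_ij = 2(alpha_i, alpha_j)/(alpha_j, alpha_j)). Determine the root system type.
D7

The matrix has rank 7 with 2's on the diagonal. Reading the off-diagonal entries as Dynkin edges (a single edge where a_ij = a_ji = -1; a double or triple edge where a_ij * a_ji = 2 or 3), the diagram is a chain of 5 nodes with a fork of two nodes at one end (D_7). One simple-root ordering that puts it in standard form is (alpha_5, alpha_2, alpha_7, alpha_6, alpha_1, alpha_3, alpha_4). So the algebra is type D_7, i.e. so(14).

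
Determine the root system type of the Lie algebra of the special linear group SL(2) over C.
A1

This is sl(2), which has dimension 2^2 - 1 = 3 and rank 2 - 1 = 1 (a Cartan subalgebra is the diagonal traceless matrices). In the classification of classical Lie algebras, the special linear algebra sl(n+1) has type A_n; here n = 1, so the Dynkin diagram is a chain of 1 nodes with single edges (A_1). Hence the type is A_1.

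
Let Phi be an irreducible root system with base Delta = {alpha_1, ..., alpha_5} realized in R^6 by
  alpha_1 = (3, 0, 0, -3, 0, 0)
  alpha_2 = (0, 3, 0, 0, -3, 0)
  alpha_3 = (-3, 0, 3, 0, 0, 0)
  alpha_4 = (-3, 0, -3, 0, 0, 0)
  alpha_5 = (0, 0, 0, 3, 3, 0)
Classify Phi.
D_5 (so(10))

Compute the Cartan integers a_ij = 2(alpha_i, alpha_j)/(alpha_j, alpha_j); the resulting 5x5 Cartan matrix is
[[2, 0, -1, -1, -1], [0, 2, 0, 0, -1], [-1, 0, 2, 0, 0], [-1, 0, 0, 2, 0], [-1, -1, 0, 0, 2]].
All simple roots have the same length, so the diagram is simply laced. The associated Dynkin diagram is a chain of 3 nodes with a fork of two nodes at one end (D_5), so the type is D_5 (the algebra so(10)).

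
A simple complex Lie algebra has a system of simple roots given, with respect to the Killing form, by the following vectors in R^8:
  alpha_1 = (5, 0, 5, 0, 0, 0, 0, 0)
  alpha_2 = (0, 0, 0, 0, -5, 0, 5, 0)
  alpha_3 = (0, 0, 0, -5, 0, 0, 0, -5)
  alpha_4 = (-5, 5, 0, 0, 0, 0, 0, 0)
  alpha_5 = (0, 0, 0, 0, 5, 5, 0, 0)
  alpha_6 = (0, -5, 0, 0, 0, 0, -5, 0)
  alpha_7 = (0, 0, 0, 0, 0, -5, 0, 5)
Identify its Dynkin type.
Compute the Cartan integers a_ij = 2(alpha_i, alpha_j)/(alpha_j, alpha_j); the resulting 7x7 Cartan matrix is
[[2, 0, 0, -1, 0, 0, 0], [0, 2, 0, 0, -1, -1, 0], [0, 0, 2, 0, 0, 0, -1], [-1, 0, 0, 2, 0, -1, 0], [0, -1, 0, 0, 2, 0, -1], [0, -1, 0, -1, 0, 2, 0], [0, 0, -1, 0, -1, 0, 2]].
All simple roots have the same length, so the diagram is simply laced. The associated Dynkin diagram is a chain of 7 nodes with single edges (A_7), so the type is A_7 (the algebra sl(8)).

A_7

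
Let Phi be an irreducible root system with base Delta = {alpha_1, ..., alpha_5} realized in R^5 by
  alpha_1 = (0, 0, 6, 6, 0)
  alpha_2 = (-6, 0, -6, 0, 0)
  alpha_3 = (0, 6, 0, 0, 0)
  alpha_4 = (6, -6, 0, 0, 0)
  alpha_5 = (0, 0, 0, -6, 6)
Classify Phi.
Compute the Cartan integers a_ij = 2(alpha_i, alpha_j)/(alpha_j, alpha_j); the resulting 5x5 Cartan matrix is
[[2, -1, 0, 0, -1], [-1, 2, 0, -1, 0], [0, 0, 2, -1, 0], [0, -1, -2, 2, 0], [-1, 0, 0, 0, 2]].
The roots have two lengths (squared-length ratio 2:1); the short ones are alpha_{3}. The associated Dynkin diagram is a chain of 5 nodes with a double edge at one end; the terminal node there is the unique short simple root (B_5), so the type is B_5 (the algebra so(11)).

B_5 (so(11))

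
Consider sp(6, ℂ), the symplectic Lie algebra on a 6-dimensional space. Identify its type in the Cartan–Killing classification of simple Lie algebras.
C3

This is sp(6), which has dimension 6(6+1)/2 = 21 and rank 6/2 = 3. In the classification of classical Lie algebras, the symplectic algebra sp(2n) has type C_n; here n = 3, so the Dynkin diagram is a chain of 3 nodes with a double edge at one end; the terminal node there is the unique long simple root (C_3). Hence the type is C_3.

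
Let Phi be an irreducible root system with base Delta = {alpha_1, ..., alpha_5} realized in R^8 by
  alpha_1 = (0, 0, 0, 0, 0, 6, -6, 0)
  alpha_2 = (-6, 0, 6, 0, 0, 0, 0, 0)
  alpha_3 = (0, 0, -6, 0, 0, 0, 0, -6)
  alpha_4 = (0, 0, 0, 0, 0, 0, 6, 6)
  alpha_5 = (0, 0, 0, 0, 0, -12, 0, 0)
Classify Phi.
Compute the Cartan integers a_ij = 2(alpha_i, alpha_j)/(alpha_j, alpha_j); the resulting 5x5 Cartan matrix is
[[2, 0, 0, -1, -1], [0, 2, -1, 0, 0], [0, -1, 2, -1, 0], [-1, 0, -1, 2, 0], [-2, 0, 0, 0, 2]].
The roots have two lengths (squared-length ratio 2:1); the short ones are alpha_{1,2,3,4}. The associated Dynkin diagram is a chain of 5 nodes with a double edge at one end; the terminal node there is the unique long simple root (C_5), so the type is C_5 (the algebra sp(10)).

C_5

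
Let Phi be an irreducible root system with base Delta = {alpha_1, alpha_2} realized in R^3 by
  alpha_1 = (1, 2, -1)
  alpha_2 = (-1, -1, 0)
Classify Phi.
Compute the Cartan integers a_ij = 2(alpha_i, alpha_j)/(alpha_j, alpha_j); the resulting 2x2 Cartan matrix is
[[2, -3], [-1, 2]].
The roots have two lengths (squared-length ratio 3:1); the short ones are alpha_{2}. The associated Dynkin diagram is two nodes joined by a triple edge (G_2), so the type is G_2.

G_2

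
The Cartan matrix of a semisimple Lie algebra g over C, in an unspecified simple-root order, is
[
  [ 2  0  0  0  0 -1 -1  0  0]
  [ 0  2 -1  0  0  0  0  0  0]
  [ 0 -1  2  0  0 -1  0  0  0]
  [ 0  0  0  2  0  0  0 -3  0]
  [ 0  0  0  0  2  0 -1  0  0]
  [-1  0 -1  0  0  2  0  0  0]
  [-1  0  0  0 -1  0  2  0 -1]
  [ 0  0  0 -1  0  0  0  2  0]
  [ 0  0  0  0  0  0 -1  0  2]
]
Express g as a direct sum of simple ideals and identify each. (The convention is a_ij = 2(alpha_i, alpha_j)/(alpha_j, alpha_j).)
D7 + G2

The diagram associated to this matrix has two connected components: the simple roots {alpha_1, alpha_2, alpha_3, alpha_5, alpha_6, alpha_7, alpha_9} form a chain of 5 nodes with a fork of two nodes at one end (D_7), and {alpha_4, alpha_8} form two nodes joined by a triple edge (G_2). A semisimple Lie algebra decomposes uniquely as the direct sum of simple ideals, one per connected component of its Dynkin diagram, so g ≅ D_7 ⊕ G_2 (dimension 91 + 14 = 105).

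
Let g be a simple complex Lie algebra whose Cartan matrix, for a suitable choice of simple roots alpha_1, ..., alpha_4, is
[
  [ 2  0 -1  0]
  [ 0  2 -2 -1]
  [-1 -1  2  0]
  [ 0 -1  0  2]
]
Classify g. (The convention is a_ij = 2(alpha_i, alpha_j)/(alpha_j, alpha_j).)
type F_4

The matrix has rank 4 with 2's on the diagonal. Reading the off-diagonal entries as Dynkin edges (a single edge where a_ij = a_ji = -1; a double or triple edge where a_ij * a_ji = 2 or 3), the diagram is a chain of 4 nodes with a double edge between the middle two (F_4). One simple-root ordering that puts it in standard form is (alpha_4, alpha_2, alpha_3, alpha_1). So the algebra is type F_4.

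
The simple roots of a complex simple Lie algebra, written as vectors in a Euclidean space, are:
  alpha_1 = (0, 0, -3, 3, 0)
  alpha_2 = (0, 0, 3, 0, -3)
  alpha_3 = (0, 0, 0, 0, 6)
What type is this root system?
C_3 (sp(6))

Compute the Cartan integers a_ij = 2(alpha_i, alpha_j)/(alpha_j, alpha_j); the resulting 3x3 Cartan matrix is
[[2, -1, 0], [-1, 2, -1], [0, -2, 2]].
The roots have two lengths (squared-length ratio 2:1); the short ones are alpha_{1,2}. The associated Dynkin diagram is a chain of 3 nodes with a double edge at one end; the terminal node there is the unique long simple root (C_3), so the type is C_3 (the algebra sp(6)).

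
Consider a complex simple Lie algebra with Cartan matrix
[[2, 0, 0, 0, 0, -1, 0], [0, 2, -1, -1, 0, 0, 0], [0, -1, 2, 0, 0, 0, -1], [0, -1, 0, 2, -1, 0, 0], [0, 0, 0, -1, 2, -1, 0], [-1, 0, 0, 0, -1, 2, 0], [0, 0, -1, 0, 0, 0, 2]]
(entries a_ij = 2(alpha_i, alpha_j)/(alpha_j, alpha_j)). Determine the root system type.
The matrix has rank 7 with 2's on the diagonal. Reading the off-diagonal entries as Dynkin edges (a single edge where a_ij = a_ji = -1; a double or triple edge where a_ij * a_ji = 2 or 3), the diagram is a chain of 7 nodes with single edges (A_7). One simple-root ordering that puts it in standard form is (alpha_7, alpha_3, alpha_2, alpha_4, alpha_5, alpha_6, alpha_1). So the algebra is type A_7, i.e. sl(8).

type A_7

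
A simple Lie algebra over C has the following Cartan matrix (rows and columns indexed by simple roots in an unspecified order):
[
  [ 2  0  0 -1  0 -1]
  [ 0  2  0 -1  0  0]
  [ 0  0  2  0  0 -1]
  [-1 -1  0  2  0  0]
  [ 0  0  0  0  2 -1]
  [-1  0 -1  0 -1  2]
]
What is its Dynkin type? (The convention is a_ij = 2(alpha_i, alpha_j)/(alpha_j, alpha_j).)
The matrix has rank 6 with 2's on the diagonal. Reading the off-diagonal entries as Dynkin edges (a single edge where a_ij = a_ji = -1; a double or triple edge where a_ij * a_ji = 2 or 3), the diagram is a chain of 4 nodes with a fork of two nodes at one end (D_6). One simple-root ordering that puts it in standard form is (alpha_2, alpha_4, alpha_1, alpha_6, alpha_3, alpha_5). So the algebra is type D_6, i.e. so(12).

D_6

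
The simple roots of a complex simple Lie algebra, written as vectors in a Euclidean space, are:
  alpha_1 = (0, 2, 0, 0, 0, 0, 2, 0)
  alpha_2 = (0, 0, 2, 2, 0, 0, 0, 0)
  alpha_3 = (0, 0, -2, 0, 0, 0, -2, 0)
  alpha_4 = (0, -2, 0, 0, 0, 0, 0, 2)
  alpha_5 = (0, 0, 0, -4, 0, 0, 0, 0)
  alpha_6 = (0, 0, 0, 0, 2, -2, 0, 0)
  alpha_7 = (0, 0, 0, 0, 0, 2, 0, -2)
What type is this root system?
C_7 (sp(14))

Compute the Cartan integers a_ij = 2(alpha_i, alpha_j)/(alpha_j, alpha_j); the resulting 7x7 Cartan matrix is
[[2, 0, -1, -1, 0, 0, 0], [0, 2, -1, 0, -1, 0, 0], [-1, -1, 2, 0, 0, 0, 0], [-1, 0, 0, 2, 0, 0, -1], [0, -2, 0, 0, 2, 0, 0], [0, 0, 0, 0, 0, 2, -1], [0, 0, 0, -1, 0, -1, 2]].
The roots have two lengths (squared-length ratio 2:1); the short ones are alpha_{1,2,3,4,6,7}. The associated Dynkin diagram is a chain of 7 nodes with a double edge at one end; the terminal node there is the unique long simple root (C_7), so the type is C_7 (the algebra sp(14)).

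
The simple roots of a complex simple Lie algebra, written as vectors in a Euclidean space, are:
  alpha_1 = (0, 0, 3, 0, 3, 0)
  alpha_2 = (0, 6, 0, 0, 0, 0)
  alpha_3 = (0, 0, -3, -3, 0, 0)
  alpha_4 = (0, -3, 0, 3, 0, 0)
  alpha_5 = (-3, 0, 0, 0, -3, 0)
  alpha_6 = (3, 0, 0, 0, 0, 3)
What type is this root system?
Compute the Cartan integers a_ij = 2(alpha_i, alpha_j)/(alpha_j, alpha_j); the resulting 6x6 Cartan matrix is
[[2, 0, -1, 0, -1, 0], [0, 2, 0, -2, 0, 0], [-1, 0, 2, -1, 0, 0], [0, -1, -1, 2, 0, 0], [-1, 0, 0, 0, 2, -1], [0, 0, 0, 0, -1, 2]].
The roots have two lengths (squared-length ratio 2:1); the short ones are alpha_{1,3,4,5,6}. The associated Dynkin diagram is a chain of 6 nodes with a double edge at one end; the terminal node there is the unique long simple root (C_6), so the type is C_6 (the algebra sp(12)).

C_6 (sp(12))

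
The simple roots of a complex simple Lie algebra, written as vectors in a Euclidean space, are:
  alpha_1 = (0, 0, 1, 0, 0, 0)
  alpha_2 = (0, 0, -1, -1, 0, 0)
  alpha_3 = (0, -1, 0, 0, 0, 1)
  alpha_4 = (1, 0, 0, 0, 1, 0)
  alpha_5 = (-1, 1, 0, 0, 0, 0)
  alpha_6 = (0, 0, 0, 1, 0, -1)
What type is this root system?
Compute the Cartan integers a_ij = 2(alpha_i, alpha_j)/(alpha_j, alpha_j); the resulting 6x6 Cartan matrix is
[[2, -1, 0, 0, 0, 0], [-2, 2, 0, 0, 0, -1], [0, 0, 2, 0, -1, -1], [0, 0, 0, 2, -1, 0], [0, 0, -1, -1, 2, 0], [0, -1, -1, 0, 0, 2]].
The roots have two lengths (squared-length ratio 2:1); the short ones are alpha_{1}. The associated Dynkin diagram is a chain of 6 nodes with a double edge at one end; the terminal node there is the unique short simple root (B_6), so the type is B_6 (the algebra so(13)).

B_6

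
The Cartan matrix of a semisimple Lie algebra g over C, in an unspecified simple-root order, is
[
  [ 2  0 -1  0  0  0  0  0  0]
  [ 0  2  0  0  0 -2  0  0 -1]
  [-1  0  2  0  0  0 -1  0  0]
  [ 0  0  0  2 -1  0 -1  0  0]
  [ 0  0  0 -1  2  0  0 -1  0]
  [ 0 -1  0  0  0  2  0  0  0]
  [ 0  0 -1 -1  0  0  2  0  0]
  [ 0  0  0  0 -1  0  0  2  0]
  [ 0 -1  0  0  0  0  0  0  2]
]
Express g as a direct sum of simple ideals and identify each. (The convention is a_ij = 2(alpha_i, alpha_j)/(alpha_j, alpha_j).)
A_6 (sl(7)) + B_3 (so(7))

The diagram associated to this matrix has two connected components: the simple roots {alpha_1, alpha_3, alpha_4, alpha_5, alpha_7, alpha_8} form a chain of 6 nodes with single edges (A_6), and {alpha_2, alpha_6, alpha_9} form a chain of 3 nodes with a double edge at one end; the terminal node there is the unique short simple root (B_3). A semisimple Lie algebra decomposes uniquely as the direct sum of simple ideals, one per connected component of its Dynkin diagram, so g ≅ A_6 ⊕ B_3 (dimension 48 + 21 = 69).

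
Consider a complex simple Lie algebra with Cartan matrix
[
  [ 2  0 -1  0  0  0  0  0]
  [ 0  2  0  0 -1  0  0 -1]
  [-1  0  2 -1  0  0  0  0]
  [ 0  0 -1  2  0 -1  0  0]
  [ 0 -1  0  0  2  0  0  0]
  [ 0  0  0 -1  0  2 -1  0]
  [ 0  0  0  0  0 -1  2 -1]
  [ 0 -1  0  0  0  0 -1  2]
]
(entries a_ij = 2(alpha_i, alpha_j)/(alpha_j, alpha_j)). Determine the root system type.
type A_8

The matrix has rank 8 with 2's on the diagonal. Reading the off-diagonal entries as Dynkin edges (a single edge where a_ij = a_ji = -1; a double or triple edge where a_ij * a_ji = 2 or 3), the diagram is a chain of 8 nodes with single edges (A_8). One simple-root ordering that puts it in standard form is (alpha_5, alpha_2, alpha_8, alpha_7, alpha_6, alpha_4, alpha_3, alpha_1). So the algebra is type A_8, i.e. sl(9).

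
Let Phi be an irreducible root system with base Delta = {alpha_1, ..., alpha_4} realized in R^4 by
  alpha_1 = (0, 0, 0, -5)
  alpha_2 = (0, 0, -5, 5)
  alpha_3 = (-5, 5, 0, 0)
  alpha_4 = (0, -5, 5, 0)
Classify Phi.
B4

Compute the Cartan integers a_ij = 2(alpha_i, alpha_j)/(alpha_j, alpha_j); the resulting 4x4 Cartan matrix is
[[2, -1, 0, 0], [-2, 2, 0, -1], [0, 0, 2, -1], [0, -1, -1, 2]].
The roots have two lengths (squared-length ratio 2:1); the short ones are alpha_{1}. The associated Dynkin diagram is a chain of 4 nodes with a double edge at one end; the terminal node there is the unique short simple root (B_4), so the type is B_4 (the algebra so(9)).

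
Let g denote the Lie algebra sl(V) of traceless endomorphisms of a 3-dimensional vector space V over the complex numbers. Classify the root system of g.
This is sl(3), which has dimension 3^2 - 1 = 8 and rank 3 - 1 = 2 (a Cartan subalgebra is the diagonal traceless matrices). In the classification of classical Lie algebras, the special linear algebra sl(n+1) has type A_n; here n = 2, so the Dynkin diagram is a chain of 2 nodes with single edges (A_2). Hence the type is A_2.

A_2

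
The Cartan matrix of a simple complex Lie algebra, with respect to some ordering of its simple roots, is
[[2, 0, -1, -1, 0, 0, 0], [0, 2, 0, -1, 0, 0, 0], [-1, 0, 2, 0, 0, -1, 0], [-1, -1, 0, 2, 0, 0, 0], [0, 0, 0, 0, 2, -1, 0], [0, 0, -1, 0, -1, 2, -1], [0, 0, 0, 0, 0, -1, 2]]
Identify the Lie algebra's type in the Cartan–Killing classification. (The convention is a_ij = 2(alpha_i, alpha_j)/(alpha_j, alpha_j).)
The matrix has rank 7 with 2's on the diagonal. Reading the off-diagonal entries as Dynkin edges (a single edge where a_ij = a_ji = -1; a double or triple edge where a_ij * a_ji = 2 or 3), the diagram is a chain of 5 nodes with a fork of two nodes at one end (D_7). One simple-root ordering that puts it in standard form is (alpha_2, alpha_4, alpha_1, alpha_3, alpha_6, alpha_7, alpha_5). So the algebra is type D_7, i.e. so(14).

D7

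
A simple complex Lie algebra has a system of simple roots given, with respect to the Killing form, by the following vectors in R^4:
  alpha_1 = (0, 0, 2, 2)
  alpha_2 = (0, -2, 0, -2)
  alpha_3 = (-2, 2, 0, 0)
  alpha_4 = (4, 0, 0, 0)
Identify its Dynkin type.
Compute the Cartan integers a_ij = 2(alpha_i, alpha_j)/(alpha_j, alpha_j); the resulting 4x4 Cartan matrix is
[[2, -1, 0, 0], [-1, 2, -1, 0], [0, -1, 2, -1], [0, 0, -2, 2]].
The roots have two lengths (squared-length ratio 2:1); the short ones are alpha_{1,2,3}. The associated Dynkin diagram is a chain of 4 nodes with a double edge at one end; the terminal node there is the unique long simple root (C_4), so the type is C_4 (the algebra sp(8)).

C_4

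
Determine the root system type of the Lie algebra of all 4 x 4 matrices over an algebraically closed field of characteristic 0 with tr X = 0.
A_3

This is sl(4), which has dimension 4^2 - 1 = 15 and rank 4 - 1 = 3 (a Cartan subalgebra is the diagonal traceless matrices). In the classification of classical Lie algebras, the special linear algebra sl(n+1) has type A_n; here n = 3, so the Dynkin diagram is a chain of 3 nodes with single edges (A_3). Hence the type is A_3.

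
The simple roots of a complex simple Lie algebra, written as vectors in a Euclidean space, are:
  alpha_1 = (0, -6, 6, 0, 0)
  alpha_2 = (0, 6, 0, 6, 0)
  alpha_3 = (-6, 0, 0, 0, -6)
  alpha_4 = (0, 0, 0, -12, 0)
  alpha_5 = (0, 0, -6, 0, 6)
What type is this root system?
Compute the Cartan integers a_ij = 2(alpha_i, alpha_j)/(alpha_j, alpha_j); the resulting 5x5 Cartan matrix is
[[2, -1, 0, 0, -1], [-1, 2, 0, -1, 0], [0, 0, 2, 0, -1], [0, -2, 0, 2, 0], [-1, 0, -1, 0, 2]].
The roots have two lengths (squared-length ratio 2:1); the short ones are alpha_{1,2,3,5}. The associated Dynkin diagram is a chain of 5 nodes with a double edge at one end; the terminal node there is the unique long simple root (C_5), so the type is C_5 (the algebra sp(10)).

type C_5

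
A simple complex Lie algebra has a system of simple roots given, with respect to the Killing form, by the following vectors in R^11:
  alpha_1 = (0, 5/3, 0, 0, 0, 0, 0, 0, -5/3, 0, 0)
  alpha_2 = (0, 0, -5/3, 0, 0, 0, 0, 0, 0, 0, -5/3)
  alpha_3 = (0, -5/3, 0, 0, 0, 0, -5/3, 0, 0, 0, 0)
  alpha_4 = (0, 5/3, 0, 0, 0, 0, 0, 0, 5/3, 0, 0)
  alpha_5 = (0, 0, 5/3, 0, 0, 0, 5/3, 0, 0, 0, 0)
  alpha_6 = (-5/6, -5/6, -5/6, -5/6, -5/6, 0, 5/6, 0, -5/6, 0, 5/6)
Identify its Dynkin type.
E_6

Compute the Cartan integers a_ij = 2(alpha_i, alpha_j)/(alpha_j, alpha_j); the resulting 6x6 Cartan matrix is
[[2, 0, -1, 0, 0, 0], [0, 2, 0, 0, -1, 0], [-1, 0, 2, -1, -1, 0], [0, 0, -1, 2, 0, -1], [0, -1, -1, 0, 2, 0], [0, 0, 0, -1, 0, 2]].
All simple roots have the same length, so the diagram is simply laced. The associated Dynkin diagram is a chain of 5 nodes with one extra node attached to the third node from one end (E_6), so the type is E_6.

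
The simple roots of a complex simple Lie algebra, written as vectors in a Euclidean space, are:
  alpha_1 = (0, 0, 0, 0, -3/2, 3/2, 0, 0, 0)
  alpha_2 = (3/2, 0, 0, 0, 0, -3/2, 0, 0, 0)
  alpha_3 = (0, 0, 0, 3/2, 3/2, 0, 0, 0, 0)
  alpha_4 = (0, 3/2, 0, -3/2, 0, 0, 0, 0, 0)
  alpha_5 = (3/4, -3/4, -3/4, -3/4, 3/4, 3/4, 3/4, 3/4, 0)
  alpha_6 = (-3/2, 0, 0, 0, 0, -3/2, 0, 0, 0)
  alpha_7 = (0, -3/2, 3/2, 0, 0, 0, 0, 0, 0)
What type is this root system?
Compute the Cartan integers a_ij = 2(alpha_i, alpha_j)/(alpha_j, alpha_j); the resulting 7x7 Cartan matrix is
[[2, -1, -1, 0, 0, -1, 0], [-1, 2, 0, 0, 0, 0, 0], [-1, 0, 2, -1, 0, 0, 0], [0, 0, -1, 2, 0, 0, -1], [0, 0, 0, 0, 2, -1, 0], [-1, 0, 0, 0, -1, 2, 0], [0, 0, 0, -1, 0, 0, 2]].
All simple roots have the same length, so the diagram is simply laced. The associated Dynkin diagram is a chain of 6 nodes with one extra node attached to the third node from one end (E_7), so the type is E_7.

type E_7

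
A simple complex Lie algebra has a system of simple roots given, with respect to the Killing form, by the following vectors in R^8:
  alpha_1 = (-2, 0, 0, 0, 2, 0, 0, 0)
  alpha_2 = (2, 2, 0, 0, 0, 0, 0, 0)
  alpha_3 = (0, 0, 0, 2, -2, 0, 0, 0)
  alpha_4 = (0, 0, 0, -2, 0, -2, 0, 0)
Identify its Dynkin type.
Compute the Cartan integers a_ij = 2(alpha_i, alpha_j)/(alpha_j, alpha_j); the resulting 4x4 Cartan matrix is
[[2, -1, -1, 0], [-1, 2, 0, 0], [-1, 0, 2, -1], [0, 0, -1, 2]].
All simple roots have the same length, so the diagram is simply laced. The associated Dynkin diagram is a chain of 4 nodes with single edges (A_4), so the type is A_4 (the algebra sl(5)).

type A_4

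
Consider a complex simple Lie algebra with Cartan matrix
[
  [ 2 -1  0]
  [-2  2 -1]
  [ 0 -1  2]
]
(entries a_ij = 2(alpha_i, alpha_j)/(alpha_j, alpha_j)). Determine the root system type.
B3

The matrix has rank 3 with 2's on the diagonal. Reading the off-diagonal entries as Dynkin edges (a single edge where a_ij = a_ji = -1; a double or triple edge where a_ij * a_ji = 2 or 3), the diagram is a chain of 3 nodes with a double edge at one end; the terminal node there is the unique short simple root (B_3). One simple-root ordering that puts it in standard form is (alpha_3, alpha_2, alpha_1). So the algebra is type B_3, i.e. so(7).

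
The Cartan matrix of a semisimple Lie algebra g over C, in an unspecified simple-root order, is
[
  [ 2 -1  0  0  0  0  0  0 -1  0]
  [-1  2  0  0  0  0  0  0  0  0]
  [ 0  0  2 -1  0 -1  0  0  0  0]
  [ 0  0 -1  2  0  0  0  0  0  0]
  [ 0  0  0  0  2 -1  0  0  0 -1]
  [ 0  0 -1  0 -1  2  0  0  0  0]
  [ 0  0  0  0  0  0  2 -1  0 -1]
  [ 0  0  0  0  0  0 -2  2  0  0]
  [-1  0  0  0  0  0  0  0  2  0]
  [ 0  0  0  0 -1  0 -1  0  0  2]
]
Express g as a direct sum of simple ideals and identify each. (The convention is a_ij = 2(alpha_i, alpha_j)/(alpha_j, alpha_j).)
A3 + C7

The diagram associated to this matrix has two connected components: the simple roots {alpha_1, alpha_2, alpha_9} form a chain of 3 nodes with single edges (A_3), and {alpha_3, alpha_4, alpha_5, alpha_6, alpha_7, alpha_8, alpha_10} form a chain of 7 nodes with a double edge at one end; the terminal node there is the unique long simple root (C_7). A semisimple Lie algebra decomposes uniquely as the direct sum of simple ideals, one per connected component of its Dynkin diagram, so g ≅ A_3 ⊕ C_7 (dimension 15 + 105 = 120).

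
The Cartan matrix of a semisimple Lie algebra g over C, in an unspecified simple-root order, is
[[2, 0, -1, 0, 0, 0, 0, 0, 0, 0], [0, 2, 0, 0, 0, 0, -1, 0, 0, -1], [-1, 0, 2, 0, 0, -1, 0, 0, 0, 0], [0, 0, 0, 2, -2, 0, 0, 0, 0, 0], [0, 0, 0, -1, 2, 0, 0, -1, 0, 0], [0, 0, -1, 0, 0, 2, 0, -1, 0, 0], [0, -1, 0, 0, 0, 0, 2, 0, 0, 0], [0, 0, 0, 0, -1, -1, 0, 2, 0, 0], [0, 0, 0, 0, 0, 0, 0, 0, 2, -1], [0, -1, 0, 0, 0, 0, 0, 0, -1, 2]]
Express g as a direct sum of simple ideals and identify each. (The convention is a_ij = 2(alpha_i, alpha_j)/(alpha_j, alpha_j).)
type A_4 + type C_6

The diagram associated to this matrix has two connected components: the simple roots {alpha_2, alpha_7, alpha_9, alpha_10} form a chain of 4 nodes with single edges (A_4), and {alpha_1, alpha_3, alpha_4, alpha_5, alpha_6, alpha_8} form a chain of 6 nodes with a double edge at one end; the terminal node there is the unique long simple root (C_6). A semisimple Lie algebra decomposes uniquely as the direct sum of simple ideals, one per connected component of its Dynkin diagram, so g ≅ A_4 ⊕ C_6 (dimension 24 + 78 = 102).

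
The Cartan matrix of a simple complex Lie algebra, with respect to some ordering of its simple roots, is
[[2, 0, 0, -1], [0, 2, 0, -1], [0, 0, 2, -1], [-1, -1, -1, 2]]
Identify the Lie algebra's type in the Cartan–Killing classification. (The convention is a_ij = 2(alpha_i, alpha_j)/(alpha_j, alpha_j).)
The matrix has rank 4 with 2's on the diagonal. Reading the off-diagonal entries as Dynkin edges (a single edge where a_ij = a_ji = -1; a double or triple edge where a_ij * a_ji = 2 or 3), the diagram is a chain of 2 nodes with a fork of two nodes at one end (D_4). One simple-root ordering that puts it in standard form is (alpha_1, alpha_4, alpha_3, alpha_2). So the algebra is type D_4, i.e. so(8).

D_4 (so(8))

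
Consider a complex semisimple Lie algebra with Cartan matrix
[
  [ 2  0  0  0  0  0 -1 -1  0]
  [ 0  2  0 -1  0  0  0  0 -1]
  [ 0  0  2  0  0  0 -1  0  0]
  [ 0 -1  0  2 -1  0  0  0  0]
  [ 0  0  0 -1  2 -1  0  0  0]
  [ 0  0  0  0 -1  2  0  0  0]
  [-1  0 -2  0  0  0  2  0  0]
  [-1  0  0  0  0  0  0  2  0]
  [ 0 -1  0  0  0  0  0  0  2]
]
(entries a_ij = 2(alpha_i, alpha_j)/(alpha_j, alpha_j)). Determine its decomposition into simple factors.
A5 + B4

The diagram associated to this matrix has two connected components: the simple roots {alpha_2, alpha_4, alpha_5, alpha_6, alpha_9} form a chain of 5 nodes with single edges (A_5), and {alpha_1, alpha_3, alpha_7, alpha_8} form a chain of 4 nodes with a double edge at one end; the terminal node there is the unique short simple root (B_4). A semisimple Lie algebra decomposes uniquely as the direct sum of simple ideals, one per connected component of its Dynkin diagram, so g ≅ A_5 ⊕ B_4 (dimension 35 + 36 = 71).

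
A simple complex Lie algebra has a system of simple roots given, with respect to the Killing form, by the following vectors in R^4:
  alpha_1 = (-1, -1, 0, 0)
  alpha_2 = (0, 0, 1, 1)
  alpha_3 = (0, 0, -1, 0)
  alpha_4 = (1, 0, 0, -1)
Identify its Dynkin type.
Compute the Cartan integers a_ij = 2(alpha_i, alpha_j)/(alpha_j, alpha_j); the resulting 4x4 Cartan matrix is
[[2, 0, 0, -1], [0, 2, -2, -1], [0, -1, 2, 0], [-1, -1, 0, 2]].
The roots have two lengths (squared-length ratio 2:1); the short ones are alpha_{3}. The associated Dynkin diagram is a chain of 4 nodes with a double edge at one end; the terminal node there is the unique short simple root (B_4), so the type is B_4 (the algebra so(9)).

type B_4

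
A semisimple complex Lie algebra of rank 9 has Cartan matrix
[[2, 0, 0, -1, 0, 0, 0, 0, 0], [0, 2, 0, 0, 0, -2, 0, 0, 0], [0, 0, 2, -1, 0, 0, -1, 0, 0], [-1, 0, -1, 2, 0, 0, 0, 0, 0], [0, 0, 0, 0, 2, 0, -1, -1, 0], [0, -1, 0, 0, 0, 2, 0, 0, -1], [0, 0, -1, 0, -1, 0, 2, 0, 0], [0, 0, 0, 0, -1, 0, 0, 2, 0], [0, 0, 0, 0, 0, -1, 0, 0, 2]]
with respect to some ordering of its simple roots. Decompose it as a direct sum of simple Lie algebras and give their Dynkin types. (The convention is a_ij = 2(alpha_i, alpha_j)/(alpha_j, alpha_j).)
A_6 (sl(7)) ⊕ C_3 (sp(6))

The diagram associated to this matrix has two connected components: the simple roots {alpha_1, alpha_3, alpha_4, alpha_5, alpha_7, alpha_8} form a chain of 6 nodes with single edges (A_6), and {alpha_2, alpha_6, alpha_9} form a chain of 3 nodes with a double edge at one end; the terminal node there is the unique long simple root (C_3). A semisimple Lie algebra decomposes uniquely as the direct sum of simple ideals, one per connected component of its Dynkin diagram, so g ≅ A_6 ⊕ C_3 (dimension 48 + 21 = 69).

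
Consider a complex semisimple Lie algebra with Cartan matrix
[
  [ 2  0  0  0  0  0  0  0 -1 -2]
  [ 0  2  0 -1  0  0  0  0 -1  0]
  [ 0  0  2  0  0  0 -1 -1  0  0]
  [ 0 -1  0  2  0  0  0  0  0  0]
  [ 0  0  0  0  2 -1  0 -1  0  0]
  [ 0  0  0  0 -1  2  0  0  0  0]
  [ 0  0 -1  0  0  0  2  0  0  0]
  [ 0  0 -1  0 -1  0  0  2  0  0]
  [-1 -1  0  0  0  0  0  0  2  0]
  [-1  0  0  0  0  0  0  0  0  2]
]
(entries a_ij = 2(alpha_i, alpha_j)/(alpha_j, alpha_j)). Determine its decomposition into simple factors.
The diagram associated to this matrix has two connected components: the simple roots {alpha_3, alpha_5, alpha_6, alpha_7, alpha_8} form a chain of 5 nodes with single edges (A_5), and {alpha_1, alpha_2, alpha_4, alpha_9, alpha_10} form a chain of 5 nodes with a double edge at one end; the terminal node there is the unique short simple root (B_5). A semisimple Lie algebra decomposes uniquely as the direct sum of simple ideals, one per connected component of its Dynkin diagram, so g ≅ A_5 ⊕ B_5 (dimension 35 + 55 = 90).

A5 ⊕ B5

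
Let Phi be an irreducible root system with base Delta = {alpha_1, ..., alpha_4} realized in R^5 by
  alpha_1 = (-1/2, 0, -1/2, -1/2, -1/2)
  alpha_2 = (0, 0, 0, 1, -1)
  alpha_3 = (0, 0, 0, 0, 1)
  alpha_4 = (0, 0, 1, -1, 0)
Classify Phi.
F_4

Compute the Cartan integers a_ij = 2(alpha_i, alpha_j)/(alpha_j, alpha_j); the resulting 4x4 Cartan matrix is
[[2, 0, -1, 0], [0, 2, -2, -1], [-1, -1, 2, 0], [0, -1, 0, 2]].
The roots have two lengths (squared-length ratio 2:1); the short ones are alpha_{1,3}. The associated Dynkin diagram is a chain of 4 nodes with a double edge between the middle two (F_4), so the type is F_4.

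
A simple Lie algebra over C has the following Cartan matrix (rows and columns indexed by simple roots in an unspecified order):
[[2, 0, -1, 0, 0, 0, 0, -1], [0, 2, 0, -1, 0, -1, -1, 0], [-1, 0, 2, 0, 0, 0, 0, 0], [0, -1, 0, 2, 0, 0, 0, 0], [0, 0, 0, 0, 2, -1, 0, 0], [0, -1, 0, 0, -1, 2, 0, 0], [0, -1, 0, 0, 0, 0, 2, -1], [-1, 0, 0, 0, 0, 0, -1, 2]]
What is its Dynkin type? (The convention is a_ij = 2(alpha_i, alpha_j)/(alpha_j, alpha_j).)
E8

The matrix has rank 8 with 2's on the diagonal. Reading the off-diagonal entries as Dynkin edges (a single edge where a_ij = a_ji = -1; a double or triple edge where a_ij * a_ji = 2 or 3), the diagram is a chain of 7 nodes with one extra node attached to the third node from one end (E_8). One simple-root ordering that puts it in standard form is (alpha_5, alpha_4, alpha_6, alpha_2, alpha_7, alpha_8, alpha_1, alpha_3). So the algebra is type E_8.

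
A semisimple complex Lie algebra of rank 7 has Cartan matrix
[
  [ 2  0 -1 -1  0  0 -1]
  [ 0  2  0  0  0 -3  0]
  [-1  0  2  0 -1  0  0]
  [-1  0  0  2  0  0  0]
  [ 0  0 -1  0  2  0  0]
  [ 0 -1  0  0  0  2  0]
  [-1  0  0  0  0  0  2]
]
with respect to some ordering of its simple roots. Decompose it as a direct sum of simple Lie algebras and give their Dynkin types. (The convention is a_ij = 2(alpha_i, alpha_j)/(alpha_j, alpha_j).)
D_5 + G_2

The diagram associated to this matrix has two connected components: the simple roots {alpha_1, alpha_3, alpha_4, alpha_5, alpha_7} form a chain of 3 nodes with a fork of two nodes at one end (D_5), and {alpha_2, alpha_6} form two nodes joined by a triple edge (G_2). A semisimple Lie algebra decomposes uniquely as the direct sum of simple ideals, one per connected component of its Dynkin diagram, so g ≅ D_5 ⊕ G_2 (dimension 45 + 14 = 59).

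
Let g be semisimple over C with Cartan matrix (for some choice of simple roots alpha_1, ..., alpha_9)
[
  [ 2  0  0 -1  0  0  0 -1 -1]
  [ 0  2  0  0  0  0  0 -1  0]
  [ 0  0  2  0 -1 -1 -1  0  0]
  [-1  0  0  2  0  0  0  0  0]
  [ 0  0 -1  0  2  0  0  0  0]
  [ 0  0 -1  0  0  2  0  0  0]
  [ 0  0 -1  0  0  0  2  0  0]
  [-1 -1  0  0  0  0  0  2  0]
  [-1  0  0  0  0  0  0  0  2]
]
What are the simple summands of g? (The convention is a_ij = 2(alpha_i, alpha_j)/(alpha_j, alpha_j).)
The diagram associated to this matrix has two connected components: the simple roots {alpha_3, alpha_5, alpha_6, alpha_7} form a chain of 2 nodes with a fork of two nodes at one end (D_4), and {alpha_1, alpha_2, alpha_4, alpha_8, alpha_9} form a chain of 3 nodes with a fork of two nodes at one end (D_5). A semisimple Lie algebra decomposes uniquely as the direct sum of simple ideals, one per connected component of its Dynkin diagram, so g ≅ D_4 ⊕ D_5 (dimension 28 + 45 = 73).

type D_4 + type D_5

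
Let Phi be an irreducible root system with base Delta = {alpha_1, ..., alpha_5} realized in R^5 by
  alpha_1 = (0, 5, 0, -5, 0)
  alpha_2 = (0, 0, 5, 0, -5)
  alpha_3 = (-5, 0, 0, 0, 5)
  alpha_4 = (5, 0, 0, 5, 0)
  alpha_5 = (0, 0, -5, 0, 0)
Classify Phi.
type B_5

Compute the Cartan integers a_ij = 2(alpha_i, alpha_j)/(alpha_j, alpha_j); the resulting 5x5 Cartan matrix is
[[2, 0, 0, -1, 0], [0, 2, -1, 0, -2], [0, -1, 2, -1, 0], [-1, 0, -1, 2, 0], [0, -1, 0, 0, 2]].
The roots have two lengths (squared-length ratio 2:1); the short ones are alpha_{5}. The associated Dynkin diagram is a chain of 5 nodes with a double edge at one end; the terminal node there is the unique short simple root (B_5), so the type is B_5 (the algebra so(11)).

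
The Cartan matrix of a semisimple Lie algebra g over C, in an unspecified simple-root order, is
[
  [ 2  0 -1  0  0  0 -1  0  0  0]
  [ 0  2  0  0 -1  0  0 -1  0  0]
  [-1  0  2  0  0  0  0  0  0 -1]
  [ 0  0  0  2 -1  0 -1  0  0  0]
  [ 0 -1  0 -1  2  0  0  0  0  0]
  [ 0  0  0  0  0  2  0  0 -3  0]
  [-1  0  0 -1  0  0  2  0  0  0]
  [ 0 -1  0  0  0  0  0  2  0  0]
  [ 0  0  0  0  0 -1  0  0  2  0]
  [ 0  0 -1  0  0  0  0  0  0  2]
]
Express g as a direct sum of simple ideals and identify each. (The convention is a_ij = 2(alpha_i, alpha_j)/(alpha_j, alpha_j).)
The diagram associated to this matrix has two connected components: the simple roots {alpha_1, alpha_2, alpha_3, alpha_4, alpha_5, alpha_7, alpha_8, alpha_10} form a chain of 8 nodes with single edges (A_8), and {alpha_6, alpha_9} form two nodes joined by a triple edge (G_2). A semisimple Lie algebra decomposes uniquely as the direct sum of simple ideals, one per connected component of its Dynkin diagram, so g ≅ A_8 ⊕ G_2 (dimension 80 + 14 = 94).

type A_8 + type G_2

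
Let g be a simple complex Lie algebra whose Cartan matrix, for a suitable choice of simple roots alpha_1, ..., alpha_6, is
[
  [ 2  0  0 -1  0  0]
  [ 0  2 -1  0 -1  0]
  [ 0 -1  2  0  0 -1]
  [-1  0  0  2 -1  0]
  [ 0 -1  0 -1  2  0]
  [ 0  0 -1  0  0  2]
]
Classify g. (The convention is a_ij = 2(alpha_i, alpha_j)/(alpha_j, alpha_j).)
The matrix has rank 6 with 2's on the diagonal. Reading the off-diagonal entries as Dynkin edges (a single edge where a_ij = a_ji = -1; a double or triple edge where a_ij * a_ji = 2 or 3), the diagram is a chain of 6 nodes with single edges (A_6). One simple-root ordering that puts it in standard form is (alpha_1, alpha_4, alpha_5, alpha_2, alpha_3, alpha_6). So the algebra is type A_6, i.e. sl(7).

A6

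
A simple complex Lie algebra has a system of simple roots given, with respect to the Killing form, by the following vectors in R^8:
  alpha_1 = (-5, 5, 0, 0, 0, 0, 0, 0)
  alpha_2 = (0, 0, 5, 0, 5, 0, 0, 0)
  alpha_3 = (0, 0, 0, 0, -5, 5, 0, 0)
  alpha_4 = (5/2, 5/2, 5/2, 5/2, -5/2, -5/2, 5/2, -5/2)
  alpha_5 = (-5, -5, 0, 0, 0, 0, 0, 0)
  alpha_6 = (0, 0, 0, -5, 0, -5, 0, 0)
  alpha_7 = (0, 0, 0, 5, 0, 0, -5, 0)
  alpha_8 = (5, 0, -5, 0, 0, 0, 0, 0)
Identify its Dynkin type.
Compute the Cartan integers a_ij = 2(alpha_i, alpha_j)/(alpha_j, alpha_j); the resulting 8x8 Cartan matrix is
[[2, 0, 0, 0, 0, 0, 0, -1], [0, 2, -1, 0, 0, 0, 0, -1], [0, -1, 2, 0, 0, -1, 0, 0], [0, 0, 0, 2, -1, 0, 0, 0], [0, 0, 0, -1, 2, 0, 0, -1], [0, 0, -1, 0, 0, 2, -1, 0], [0, 0, 0, 0, 0, -1, 2, 0], [-1, -1, 0, 0, -1, 0, 0, 2]].
All simple roots have the same length, so the diagram is simply laced. The associated Dynkin diagram is a chain of 7 nodes with one extra node attached to the third node from one end (E_8), so the type is E_8.

type E_8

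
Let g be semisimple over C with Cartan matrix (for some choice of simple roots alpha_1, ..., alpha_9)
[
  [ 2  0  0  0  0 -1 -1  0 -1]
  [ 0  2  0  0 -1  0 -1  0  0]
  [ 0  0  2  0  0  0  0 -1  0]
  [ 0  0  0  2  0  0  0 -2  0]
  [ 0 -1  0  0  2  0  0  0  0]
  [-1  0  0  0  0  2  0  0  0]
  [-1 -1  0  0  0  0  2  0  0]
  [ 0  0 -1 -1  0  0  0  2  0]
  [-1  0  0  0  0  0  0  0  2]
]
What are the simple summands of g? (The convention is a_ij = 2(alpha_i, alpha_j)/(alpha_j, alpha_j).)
C_3 + D_6

The diagram associated to this matrix has two connected components: the simple roots {alpha_3, alpha_4, alpha_8} form a chain of 3 nodes with a double edge at one end; the terminal node there is the unique long simple root (C_3), and {alpha_1, alpha_2, alpha_5, alpha_6, alpha_7, alpha_9} form a chain of 4 nodes with a fork of two nodes at one end (D_6). A semisimple Lie algebra decomposes uniquely as the direct sum of simple ideals, one per connected component of its Dynkin diagram, so g ≅ C_3 ⊕ D_6 (dimension 21 + 66 = 87).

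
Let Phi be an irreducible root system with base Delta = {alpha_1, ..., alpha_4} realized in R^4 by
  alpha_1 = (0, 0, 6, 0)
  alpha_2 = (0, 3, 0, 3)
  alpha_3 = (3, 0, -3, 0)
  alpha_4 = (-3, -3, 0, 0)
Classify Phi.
Compute the Cartan integers a_ij = 2(alpha_i, alpha_j)/(alpha_j, alpha_j); the resulting 4x4 Cartan matrix is
[[2, 0, -2, 0], [0, 2, 0, -1], [-1, 0, 2, -1], [0, -1, -1, 2]].
The roots have two lengths (squared-length ratio 2:1); the short ones are alpha_{2,3,4}. The associated Dynkin diagram is a chain of 4 nodes with a double edge at one end; the terminal node there is the unique long simple root (C_4), so the type is C_4 (the algebra sp(8)).

C4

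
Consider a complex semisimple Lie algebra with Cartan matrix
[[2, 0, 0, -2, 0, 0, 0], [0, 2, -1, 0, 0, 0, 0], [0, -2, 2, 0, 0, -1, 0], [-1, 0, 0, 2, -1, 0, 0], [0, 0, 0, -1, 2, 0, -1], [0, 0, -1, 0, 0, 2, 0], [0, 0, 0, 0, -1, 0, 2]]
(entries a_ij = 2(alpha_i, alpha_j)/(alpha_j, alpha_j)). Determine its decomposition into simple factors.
The diagram associated to this matrix has two connected components: the simple roots {alpha_2, alpha_3, alpha_6} form a chain of 3 nodes with a double edge at one end; the terminal node there is the unique short simple root (B_3), and {alpha_1, alpha_4, alpha_5, alpha_7} form a chain of 4 nodes with a double edge at one end; the terminal node there is the unique long simple root (C_4). A semisimple Lie algebra decomposes uniquely as the direct sum of simple ideals, one per connected component of its Dynkin diagram, so g ≅ B_3 ⊕ C_4 (dimension 21 + 36 = 57).

B_3 (so(7)) + C_4 (sp(8))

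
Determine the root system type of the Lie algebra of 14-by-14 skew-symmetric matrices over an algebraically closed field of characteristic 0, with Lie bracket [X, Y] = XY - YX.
D7

This is so(14) with 14 even, which has dimension 14(14-1)/2 = 91 and rank 14/2 = 7. In the classification of classical Lie algebras, the orthogonal algebra so(2n) in an even number of variables has type D_n; here n = 7, so the Dynkin diagram is a chain of 5 nodes with a fork of two nodes at one end (D_7). Hence the type is D_7.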